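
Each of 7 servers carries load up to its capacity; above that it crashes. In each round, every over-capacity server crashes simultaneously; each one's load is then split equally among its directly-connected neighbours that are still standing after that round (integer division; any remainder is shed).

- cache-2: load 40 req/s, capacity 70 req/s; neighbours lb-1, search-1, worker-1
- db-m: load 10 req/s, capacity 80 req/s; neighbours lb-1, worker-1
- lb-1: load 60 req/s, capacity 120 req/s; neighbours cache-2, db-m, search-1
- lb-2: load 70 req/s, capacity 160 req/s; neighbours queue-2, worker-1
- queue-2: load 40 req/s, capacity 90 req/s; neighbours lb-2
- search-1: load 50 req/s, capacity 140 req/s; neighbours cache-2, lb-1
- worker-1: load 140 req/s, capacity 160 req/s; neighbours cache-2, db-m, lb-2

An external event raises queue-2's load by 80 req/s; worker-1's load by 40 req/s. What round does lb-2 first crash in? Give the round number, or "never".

2

Round 1 — queue-2 at 120 > 90; worker-1 at 180 > 160. queue-2, worker-1 crash.
  queue-2 sheds 120 req/s to lb-2: 120 each.
    lb-2: 70+120 = 190 > 160
  worker-1 sheds 180 req/s to cache-2, db-m, lb-2: 60 each.
    cache-2: 40+60 = 100 > 70
    db-m: 10+60 = 70 ≤ 80
    lb-2: 190+60 = 250 > 160
Round 2 — cache-2, lb-2 crash.
  cache-2 sheds 100 req/s to lb-1, search-1: 50 each.
    lb-1: 60+50 = 110 ≤ 120
    search-1: 50+50 = 100 ≤ 140
  lb-2 sheds 250 req/s: no online neighbours, lost.
No further crashes.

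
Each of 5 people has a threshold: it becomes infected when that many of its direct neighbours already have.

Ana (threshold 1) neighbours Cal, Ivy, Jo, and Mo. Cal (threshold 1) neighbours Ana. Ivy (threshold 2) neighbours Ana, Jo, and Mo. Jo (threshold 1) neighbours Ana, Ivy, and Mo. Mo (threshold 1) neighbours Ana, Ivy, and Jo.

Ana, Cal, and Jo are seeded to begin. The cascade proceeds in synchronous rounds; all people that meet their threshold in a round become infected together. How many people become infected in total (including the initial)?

Round 1 — Ana, Cal, Jo become infected (initial).
Round 2 — checking thresholds:
  Ivy: 2 of 3 neighbours ≥ 2, becomes infected.
  Mo: 2 of 3 neighbours ≥ 1, becomes infected.
Round 3 — no new infections; cascade stops.

5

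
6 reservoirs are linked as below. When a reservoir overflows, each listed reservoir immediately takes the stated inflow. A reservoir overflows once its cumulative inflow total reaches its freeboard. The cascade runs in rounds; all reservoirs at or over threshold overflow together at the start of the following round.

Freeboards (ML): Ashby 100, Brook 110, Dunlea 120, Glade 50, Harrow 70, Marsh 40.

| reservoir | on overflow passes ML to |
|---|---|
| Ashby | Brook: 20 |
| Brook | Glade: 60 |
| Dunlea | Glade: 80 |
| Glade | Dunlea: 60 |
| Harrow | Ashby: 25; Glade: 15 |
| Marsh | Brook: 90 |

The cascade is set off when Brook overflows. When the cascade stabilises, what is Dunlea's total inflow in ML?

60

Round 1 — Brook overflows (initial).
  Glade: +60 → 60 ≥ 50
Round 2 — Glade overflows.
  Dunlea: +60 → 60 < 120
No further overflows.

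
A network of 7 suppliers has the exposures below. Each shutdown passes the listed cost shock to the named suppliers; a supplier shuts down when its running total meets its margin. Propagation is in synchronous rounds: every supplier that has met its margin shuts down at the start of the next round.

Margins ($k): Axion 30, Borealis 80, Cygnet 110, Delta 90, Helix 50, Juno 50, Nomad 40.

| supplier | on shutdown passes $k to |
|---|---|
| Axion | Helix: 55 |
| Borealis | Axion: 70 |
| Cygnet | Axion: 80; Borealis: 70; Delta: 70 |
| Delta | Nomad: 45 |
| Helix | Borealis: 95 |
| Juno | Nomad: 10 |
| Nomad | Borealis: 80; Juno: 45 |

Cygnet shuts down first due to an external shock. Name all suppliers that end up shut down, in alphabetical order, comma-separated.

Round 1 — Cygnet shuts down (initial).
  Axion: +80 → 80 ≥ 30
  Borealis: +70 → 70 < 80
  Delta: +70 → 70 < 90
Round 2 — Axion shuts down.
  Helix: +55 → 55 ≥ 50
Round 3 — Helix shuts down.
  Borealis: +95 → 165 ≥ 80
Round 4 — Borealis shuts down.
No further shutdowns.

Axion, Borealis, Cygnet, Helix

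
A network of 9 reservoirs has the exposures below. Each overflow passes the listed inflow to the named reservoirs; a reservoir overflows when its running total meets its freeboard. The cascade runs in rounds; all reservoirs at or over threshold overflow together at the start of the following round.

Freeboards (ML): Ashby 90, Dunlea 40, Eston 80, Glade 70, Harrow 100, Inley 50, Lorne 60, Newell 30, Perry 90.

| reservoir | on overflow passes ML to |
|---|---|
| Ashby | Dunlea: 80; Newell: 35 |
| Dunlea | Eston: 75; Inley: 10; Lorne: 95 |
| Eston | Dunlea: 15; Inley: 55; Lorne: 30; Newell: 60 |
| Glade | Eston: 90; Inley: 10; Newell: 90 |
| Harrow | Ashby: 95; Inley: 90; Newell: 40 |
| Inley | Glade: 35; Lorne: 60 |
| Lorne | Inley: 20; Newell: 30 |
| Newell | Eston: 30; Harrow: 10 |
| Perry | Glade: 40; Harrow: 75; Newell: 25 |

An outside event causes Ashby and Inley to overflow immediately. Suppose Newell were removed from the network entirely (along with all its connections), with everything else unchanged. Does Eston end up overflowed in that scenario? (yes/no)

no

With Newell removed:
Round 1 — Ashby, Inley overflow (initial).
  Dunlea: +80 → 80 ≥ 40
  Glade: +35 → 35 < 70
  Lorne: +60 → 60 ≥ 60
Round 2 — Dunlea, Lorne overflow.
  Eston: +75 → 75 < 80
No further overflows.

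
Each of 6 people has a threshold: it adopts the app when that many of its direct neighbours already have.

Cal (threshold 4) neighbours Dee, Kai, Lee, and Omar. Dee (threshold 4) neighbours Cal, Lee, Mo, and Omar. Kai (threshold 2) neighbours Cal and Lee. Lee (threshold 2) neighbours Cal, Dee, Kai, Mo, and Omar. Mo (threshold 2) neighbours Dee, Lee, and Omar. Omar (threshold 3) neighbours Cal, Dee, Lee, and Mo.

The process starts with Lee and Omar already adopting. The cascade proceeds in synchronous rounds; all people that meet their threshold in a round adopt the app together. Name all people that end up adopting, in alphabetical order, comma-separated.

Lee, Mo, Omar

Round 1 — Lee, Omar adopt the app (initial).
Round 2 — checking thresholds:
  Cal: 2 of 4 neighbours < 4, holds.
  Dee: 2 of 4 neighbours < 4, holds.
  Kai: 1 of 2 neighbours < 2, holds.
  Mo: 2 of 3 neighbours ≥ 2, adopts the app.
Round 3 — no new adoptions; cascade stops.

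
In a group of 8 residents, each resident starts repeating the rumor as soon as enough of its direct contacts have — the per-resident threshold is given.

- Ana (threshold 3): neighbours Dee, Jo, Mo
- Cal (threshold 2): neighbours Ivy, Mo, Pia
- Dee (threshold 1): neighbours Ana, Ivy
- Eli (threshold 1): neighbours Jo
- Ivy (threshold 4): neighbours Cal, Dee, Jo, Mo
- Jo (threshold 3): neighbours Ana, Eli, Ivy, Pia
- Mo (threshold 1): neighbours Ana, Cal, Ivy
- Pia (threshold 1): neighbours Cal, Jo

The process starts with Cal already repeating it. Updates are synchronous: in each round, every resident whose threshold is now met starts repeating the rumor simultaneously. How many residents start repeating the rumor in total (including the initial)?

3

Round 1 — Cal starts repeating the rumor (initial).
Round 2 — checking thresholds:
  Ivy: 1 of 4 neighbours < 4, not yet.
  Mo: 1 of 3 neighbours ≥ 1, starts repeating the rumor.
  Pia: 1 of 2 neighbours ≥ 1, starts repeating the rumor.
Round 3 — no new spreads; cascade stops.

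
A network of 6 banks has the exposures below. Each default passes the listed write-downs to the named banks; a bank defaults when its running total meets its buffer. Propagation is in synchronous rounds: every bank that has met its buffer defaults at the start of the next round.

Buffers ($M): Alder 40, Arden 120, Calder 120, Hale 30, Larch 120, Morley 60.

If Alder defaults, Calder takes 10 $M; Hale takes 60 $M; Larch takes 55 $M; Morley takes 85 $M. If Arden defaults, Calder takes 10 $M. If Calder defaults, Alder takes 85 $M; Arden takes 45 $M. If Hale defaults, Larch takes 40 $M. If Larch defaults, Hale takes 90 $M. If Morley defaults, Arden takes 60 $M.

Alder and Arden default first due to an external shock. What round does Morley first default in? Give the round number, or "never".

2

Round 1 — Alder, Arden default (initial).
  Calder: +10+10 → 20 < 120
  Hale: +60 → 60 ≥ 30
  Larch: +55 → 55 < 120
  Morley: +85 → 85 ≥ 60
Round 2 — Hale, Morley default.
  Larch: +40 → 95 < 120
No further defaults.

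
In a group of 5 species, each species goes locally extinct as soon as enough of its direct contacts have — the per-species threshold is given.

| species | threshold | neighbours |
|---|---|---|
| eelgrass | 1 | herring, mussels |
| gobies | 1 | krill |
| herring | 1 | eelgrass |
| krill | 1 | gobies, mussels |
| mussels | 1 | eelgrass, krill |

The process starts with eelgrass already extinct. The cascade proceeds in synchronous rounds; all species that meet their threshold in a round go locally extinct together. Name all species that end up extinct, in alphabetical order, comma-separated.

eelgrass, gobies, herring, krill, mussels

Round 1 — eelgrass goes locally extinct (initial).
Round 2 — checking thresholds:
  herring: 1 of 1 neighbours ≥ 1, goes locally extinct.
  mussels: 1 of 2 neighbours ≥ 1, goes locally extinct.
Round 3 — checking thresholds:
  krill: 1 of 2 neighbours ≥ 1, goes locally extinct.
Round 4 — checking thresholds:
  gobies: 1 of 1 neighbours ≥ 1, goes locally extinct.
Round 5 — no new extinctions; cascade stops.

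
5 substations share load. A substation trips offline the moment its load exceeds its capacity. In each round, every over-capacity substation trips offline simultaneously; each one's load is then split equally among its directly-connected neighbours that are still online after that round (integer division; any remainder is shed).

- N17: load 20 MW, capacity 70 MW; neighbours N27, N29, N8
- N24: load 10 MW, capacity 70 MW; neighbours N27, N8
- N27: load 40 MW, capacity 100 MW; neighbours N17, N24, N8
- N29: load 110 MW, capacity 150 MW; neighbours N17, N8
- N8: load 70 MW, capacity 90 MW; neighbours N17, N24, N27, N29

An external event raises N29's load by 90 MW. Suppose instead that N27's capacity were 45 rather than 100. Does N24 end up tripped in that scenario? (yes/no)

yes

With N27's capacity at 45:
Round 1 — N29 at 200 > 150. N29 trips offline.
  N29 sheds 200 MW to N17, N8: 100 each.
    N17: 20+100 = 120 > 70
    N8: 70+100 = 170 > 90
Round 2 — N17, N8 trip offline.
  N17 sheds 120 MW to N27: 120 each.
    N27: 40+120 = 160 > 45
  N8 sheds 170 MW to N24, N27: 85 each.
    N24: 10+85 = 95 > 70
    N27: 160+85 = 245 > 45
Round 3 — N24, N27 trip offline.
  N24 sheds 95 MW: no online neighbours, lost.
  N27 sheds 245 MW: no online neighbours, lost.
No further trips.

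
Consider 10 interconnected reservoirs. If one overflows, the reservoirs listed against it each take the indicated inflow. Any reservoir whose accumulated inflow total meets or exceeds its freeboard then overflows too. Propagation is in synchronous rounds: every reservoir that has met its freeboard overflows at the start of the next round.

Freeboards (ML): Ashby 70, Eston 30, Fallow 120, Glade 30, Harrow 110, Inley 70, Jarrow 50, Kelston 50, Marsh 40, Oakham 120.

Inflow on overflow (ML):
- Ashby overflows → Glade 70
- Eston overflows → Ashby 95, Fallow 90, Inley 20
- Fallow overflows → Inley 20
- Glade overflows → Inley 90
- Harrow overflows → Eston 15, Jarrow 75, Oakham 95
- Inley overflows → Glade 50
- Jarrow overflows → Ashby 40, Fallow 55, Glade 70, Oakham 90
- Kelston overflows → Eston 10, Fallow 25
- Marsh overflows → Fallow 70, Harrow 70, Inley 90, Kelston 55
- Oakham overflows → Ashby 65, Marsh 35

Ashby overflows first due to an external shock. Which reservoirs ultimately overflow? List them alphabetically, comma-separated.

Ashby, Glade, Inley

Round 1 — Ashby overflows (initial).
  Glade: +70 → 70 ≥ 30
Round 2 — Glade overflows.
  Inley: +90 → 90 ≥ 70
Round 3 — Inley overflows.
No further overflows.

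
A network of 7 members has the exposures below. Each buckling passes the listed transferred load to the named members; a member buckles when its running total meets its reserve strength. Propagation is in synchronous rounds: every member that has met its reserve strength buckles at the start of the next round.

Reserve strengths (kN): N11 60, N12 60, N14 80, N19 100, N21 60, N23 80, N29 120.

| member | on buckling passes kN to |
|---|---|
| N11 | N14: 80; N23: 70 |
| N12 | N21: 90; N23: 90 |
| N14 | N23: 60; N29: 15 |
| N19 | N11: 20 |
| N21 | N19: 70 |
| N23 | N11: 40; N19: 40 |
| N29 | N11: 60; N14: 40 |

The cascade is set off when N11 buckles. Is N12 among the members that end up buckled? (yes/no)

no

Round 1 — N11 buckles (initial).
  N14: +80 → 80 ≥ 80
  N23: +70 → 70 < 80
Round 2 — N14 buckles.
  N23: +60 → 130 ≥ 80
  N29: +15 → 15 < 120
Round 3 — N23 buckles.
  N19: +40 → 40 < 100
No further bucklings.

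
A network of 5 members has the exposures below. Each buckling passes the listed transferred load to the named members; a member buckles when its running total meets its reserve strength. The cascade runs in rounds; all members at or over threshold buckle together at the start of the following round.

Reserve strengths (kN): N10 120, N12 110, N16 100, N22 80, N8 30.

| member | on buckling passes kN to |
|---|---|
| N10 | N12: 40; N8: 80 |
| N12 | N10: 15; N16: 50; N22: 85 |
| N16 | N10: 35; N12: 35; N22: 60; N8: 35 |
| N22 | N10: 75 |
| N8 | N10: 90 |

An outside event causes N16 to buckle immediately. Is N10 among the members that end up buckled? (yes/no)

Round 1 — N16 buckles (initial).
  N10: +35 → 35 < 120
  N12: +35 → 35 < 110
  N22: +60 → 60 < 80
  N8: +35 → 35 ≥ 30
Round 2 — N8 buckles.
  N10: +90 → 125 ≥ 120
Round 3 — N10 buckles.
  N12: +40 → 75 < 110
No further bucklings.

yes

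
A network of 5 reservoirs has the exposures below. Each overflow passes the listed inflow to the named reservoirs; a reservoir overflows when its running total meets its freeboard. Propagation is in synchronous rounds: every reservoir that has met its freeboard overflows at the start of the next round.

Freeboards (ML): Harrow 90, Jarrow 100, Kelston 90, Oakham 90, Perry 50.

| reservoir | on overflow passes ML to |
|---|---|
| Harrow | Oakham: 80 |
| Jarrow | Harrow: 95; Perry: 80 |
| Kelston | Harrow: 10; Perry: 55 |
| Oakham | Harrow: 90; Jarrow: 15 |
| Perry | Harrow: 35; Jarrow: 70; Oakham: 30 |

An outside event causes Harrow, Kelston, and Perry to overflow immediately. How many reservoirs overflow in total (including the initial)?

Round 1 — Harrow, Kelston, Perry overflow (initial).
  Jarrow: +70 → 70 < 100
  Oakham: +80+30 → 110 ≥ 90
Round 2 — Oakham overflows.
  Jarrow: +15 → 85 < 100
No further overflows.

4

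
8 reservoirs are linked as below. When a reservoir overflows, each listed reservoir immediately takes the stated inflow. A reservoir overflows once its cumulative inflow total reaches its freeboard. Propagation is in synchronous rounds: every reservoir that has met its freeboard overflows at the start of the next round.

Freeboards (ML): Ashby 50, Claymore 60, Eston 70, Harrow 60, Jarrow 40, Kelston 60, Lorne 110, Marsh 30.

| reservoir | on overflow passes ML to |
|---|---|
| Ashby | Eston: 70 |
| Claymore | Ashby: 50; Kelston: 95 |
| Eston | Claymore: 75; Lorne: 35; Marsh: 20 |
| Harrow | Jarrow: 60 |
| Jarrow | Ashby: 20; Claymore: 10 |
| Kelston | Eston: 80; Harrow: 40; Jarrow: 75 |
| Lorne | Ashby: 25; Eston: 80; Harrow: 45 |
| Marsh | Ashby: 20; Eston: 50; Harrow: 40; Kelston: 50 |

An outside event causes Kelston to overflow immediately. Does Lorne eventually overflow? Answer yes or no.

Round 1 — Kelston overflows (initial).
  Eston: +80 → 80 ≥ 70
  Harrow: +40 → 40 < 60
  Jarrow: +75 → 75 ≥ 40
Round 2 — Eston, Jarrow overflow.
  Ashby: +20 → 20 < 50
  Claymore: +75+10 → 85 ≥ 60
  Lorne: +35 → 35 < 110
  Marsh: +20 → 20 < 30
Round 3 — Claymore overflows.
  Ashby: +50 → 70 ≥ 50
Round 4 — Ashby overflows.
No further overflows.

no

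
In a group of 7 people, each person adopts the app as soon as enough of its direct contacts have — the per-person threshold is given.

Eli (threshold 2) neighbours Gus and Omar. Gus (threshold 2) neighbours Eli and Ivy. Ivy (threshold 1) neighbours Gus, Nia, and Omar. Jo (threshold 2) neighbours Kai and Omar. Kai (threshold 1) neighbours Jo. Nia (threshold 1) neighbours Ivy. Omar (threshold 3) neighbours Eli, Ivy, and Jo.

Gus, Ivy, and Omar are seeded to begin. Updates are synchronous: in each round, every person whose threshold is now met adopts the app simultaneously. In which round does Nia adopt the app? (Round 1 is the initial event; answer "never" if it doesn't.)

Round 1 — Gus, Ivy, Omar adopt the app (initial).
Round 2 — checking thresholds:
  Eli: 2 of 2 neighbours ≥ 2, adopts the app.
  Jo: 1 of 2 neighbours < 2, below threshold.
  Nia: 1 of 1 neighbours ≥ 1, adopts the app.
Round 3 — no new adoptions; cascade stops.

2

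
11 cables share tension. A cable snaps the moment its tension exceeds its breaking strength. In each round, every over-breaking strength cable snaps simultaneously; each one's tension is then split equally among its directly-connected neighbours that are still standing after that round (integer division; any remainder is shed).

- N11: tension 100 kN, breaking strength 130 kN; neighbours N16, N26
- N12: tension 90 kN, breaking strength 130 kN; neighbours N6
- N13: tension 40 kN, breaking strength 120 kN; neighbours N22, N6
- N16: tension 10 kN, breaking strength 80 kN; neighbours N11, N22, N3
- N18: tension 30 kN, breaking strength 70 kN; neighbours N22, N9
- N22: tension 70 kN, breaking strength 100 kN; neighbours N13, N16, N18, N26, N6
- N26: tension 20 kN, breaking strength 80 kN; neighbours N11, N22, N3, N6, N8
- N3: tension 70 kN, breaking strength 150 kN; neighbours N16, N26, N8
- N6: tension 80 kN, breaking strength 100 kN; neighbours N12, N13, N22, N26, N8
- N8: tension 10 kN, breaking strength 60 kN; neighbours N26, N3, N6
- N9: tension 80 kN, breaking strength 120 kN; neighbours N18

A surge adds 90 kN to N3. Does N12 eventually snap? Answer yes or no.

Round 1 — N3 at 160 > 150. N3 snaps.
  N3 sheds 160 kN to N16, N26, N8: 53 each (1 lost).
    N16: 10+53 = 63 ≤ 80
    N26: 20+53 = 73 ≤ 80
    N8: 10+53 = 63 > 60
Round 2 — N8 snaps.
  N8 sheds 63 kN to N26, N6: 31 each (1 lost).
    N26: 73+31 = 104 > 80
    N6: 80+31 = 111 > 100
Round 3 — N26, N6 snap.
  N26 sheds 104 kN to N11, N22: 52 each.
    N11: 100+52 = 152 > 130
    N22: 70+52 = 122 > 100
  N6 sheds 111 kN to N12, N13, N22: 37 each.
    N12: 90+37 = 127 ≤ 130
    N13: 40+37 = 77 ≤ 120
    N22: 122+37 = 159 > 100
Round 4 — N11, N22 snap.
  N11 sheds 152 kN to N16: 152 each.
    N16: 63+152 = 215 > 80
  N22 sheds 159 kN to N13, N16, N18: 53 each.
    N13: 77+53 = 130 > 120
    N16: 215+53 = 268 > 80
    N18: 30+53 = 83 > 70
Round 5 — N13, N16, N18 snap.
  N13 sheds 130 kN: no online neighbours, lost.
  N16 sheds 268 kN: no online neighbours, lost.
  N18 sheds 83 kN to N9: 83 each.
    N9: 80+83 = 163 > 120
Round 6 — N9 snaps.
  N9 sheds 163 kN: no online neighbours, lost.
No further breaks.

no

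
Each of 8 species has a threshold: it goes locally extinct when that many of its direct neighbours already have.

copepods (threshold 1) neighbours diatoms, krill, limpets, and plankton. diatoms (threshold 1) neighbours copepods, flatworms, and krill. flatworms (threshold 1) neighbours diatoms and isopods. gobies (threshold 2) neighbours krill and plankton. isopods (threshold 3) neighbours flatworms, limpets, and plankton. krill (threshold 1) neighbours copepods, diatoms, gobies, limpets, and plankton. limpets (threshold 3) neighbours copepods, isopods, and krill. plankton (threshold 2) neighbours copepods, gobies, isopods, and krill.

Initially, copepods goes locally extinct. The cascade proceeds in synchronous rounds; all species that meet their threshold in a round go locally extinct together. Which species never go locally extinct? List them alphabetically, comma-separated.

Round 1 — copepods goes locally extinct (initial).
Round 2 — checking thresholds:
  diatoms: 1 of 3 neighbours ≥ 1, goes locally extinct.
  krill: 1 of 5 neighbours ≥ 1, goes locally extinct.
  limpets: 1 of 3 neighbours < 3, below threshold.
  plankton: 1 of 4 neighbours < 2, below threshold.
Round 3 — checking thresholds:
  flatworms: 1 of 2 neighbours ≥ 1, goes locally extinct.
  gobies: 1 of 2 neighbours < 2, below threshold.
  limpets: 2 of 3 neighbours < 3, below threshold.
  plankton: 2 of 4 neighbours ≥ 2, goes locally extinct.
Round 4 — checking thresholds:
  gobies: 2 of 2 neighbours ≥ 2, goes locally extinct.
  isopods: 2 of 3 neighbours < 3, below threshold.
  limpets: 2 of 3 neighbours < 3, below threshold.
Round 5 — no new extinctions; cascade stops.

isopods, limpets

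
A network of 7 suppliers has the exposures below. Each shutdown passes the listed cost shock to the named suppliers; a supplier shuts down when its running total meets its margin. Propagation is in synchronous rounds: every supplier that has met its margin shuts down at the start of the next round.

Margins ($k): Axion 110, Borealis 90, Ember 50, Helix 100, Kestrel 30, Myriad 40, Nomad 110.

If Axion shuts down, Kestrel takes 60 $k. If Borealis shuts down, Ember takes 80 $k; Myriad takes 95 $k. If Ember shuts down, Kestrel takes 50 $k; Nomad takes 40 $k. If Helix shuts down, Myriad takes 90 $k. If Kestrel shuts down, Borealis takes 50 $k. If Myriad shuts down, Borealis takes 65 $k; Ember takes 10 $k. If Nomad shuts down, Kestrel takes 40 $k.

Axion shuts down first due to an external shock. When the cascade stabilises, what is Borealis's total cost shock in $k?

Round 1 — Axion shuts down (initial).
  Kestrel: +60 → 60 ≥ 30
Round 2 — Kestrel shuts down.
  Borealis: +50 → 50 < 90
No further shutdowns.

50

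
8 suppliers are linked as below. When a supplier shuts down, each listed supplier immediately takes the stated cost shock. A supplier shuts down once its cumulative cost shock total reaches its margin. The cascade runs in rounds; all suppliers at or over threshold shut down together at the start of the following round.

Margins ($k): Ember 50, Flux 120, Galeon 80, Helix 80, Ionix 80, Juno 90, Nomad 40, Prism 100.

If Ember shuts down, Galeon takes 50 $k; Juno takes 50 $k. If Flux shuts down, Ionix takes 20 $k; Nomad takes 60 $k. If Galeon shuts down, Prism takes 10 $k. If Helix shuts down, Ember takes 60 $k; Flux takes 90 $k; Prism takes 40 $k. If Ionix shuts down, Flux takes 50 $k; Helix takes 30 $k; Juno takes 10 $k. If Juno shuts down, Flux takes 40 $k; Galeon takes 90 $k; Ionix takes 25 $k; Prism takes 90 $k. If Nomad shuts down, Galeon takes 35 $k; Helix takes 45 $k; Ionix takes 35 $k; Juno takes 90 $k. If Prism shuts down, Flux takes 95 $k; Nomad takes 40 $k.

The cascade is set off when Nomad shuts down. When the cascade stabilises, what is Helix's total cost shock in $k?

75

Round 1 — Nomad shuts down (initial).
  Galeon: +35 → 35 < 80
  Helix: +45 → 45 < 80
  Ionix: +35 → 35 < 80
  Juno: +90 → 90 ≥ 90
Round 2 — Juno shuts down.
  Flux: +40 → 40 < 120
  Galeon: +90 → 125 ≥ 80
  Ionix: +25 → 60 < 80
  Prism: +90 → 90 < 100
Round 3 — Galeon shuts down.
  Prism: +10 → 100 ≥ 100
Round 4 — Prism shuts down.
  Flux: +95 → 135 ≥ 120
Round 5 — Flux shuts down.
  Ionix: +20 → 80 ≥ 80
Round 6 — Ionix shuts down.
  Helix: +30 → 75 < 80
No further shutdowns.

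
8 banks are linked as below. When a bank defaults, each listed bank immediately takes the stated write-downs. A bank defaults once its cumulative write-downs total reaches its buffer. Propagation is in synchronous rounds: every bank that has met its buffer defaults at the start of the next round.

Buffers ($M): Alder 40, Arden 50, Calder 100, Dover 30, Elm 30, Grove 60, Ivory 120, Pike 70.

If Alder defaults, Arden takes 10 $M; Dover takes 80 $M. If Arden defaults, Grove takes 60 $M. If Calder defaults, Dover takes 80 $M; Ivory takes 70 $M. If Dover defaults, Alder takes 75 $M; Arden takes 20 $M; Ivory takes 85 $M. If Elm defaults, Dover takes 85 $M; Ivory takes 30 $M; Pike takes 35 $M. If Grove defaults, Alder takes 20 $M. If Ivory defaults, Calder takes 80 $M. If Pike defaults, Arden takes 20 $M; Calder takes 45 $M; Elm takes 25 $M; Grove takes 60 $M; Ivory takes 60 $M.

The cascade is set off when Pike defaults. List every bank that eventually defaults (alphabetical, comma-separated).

Grove, Pike

Round 1 — Pike defaults (initial).
  Arden: +20 → 20 < 50
  Calder: +45 → 45 < 100
  Elm: +25 → 25 < 30
  Grove: +60 → 60 ≥ 60
  Ivory: +60 → 60 < 120
Round 2 — Grove defaults.
  Alder: +20 → 20 < 40
No further defaults.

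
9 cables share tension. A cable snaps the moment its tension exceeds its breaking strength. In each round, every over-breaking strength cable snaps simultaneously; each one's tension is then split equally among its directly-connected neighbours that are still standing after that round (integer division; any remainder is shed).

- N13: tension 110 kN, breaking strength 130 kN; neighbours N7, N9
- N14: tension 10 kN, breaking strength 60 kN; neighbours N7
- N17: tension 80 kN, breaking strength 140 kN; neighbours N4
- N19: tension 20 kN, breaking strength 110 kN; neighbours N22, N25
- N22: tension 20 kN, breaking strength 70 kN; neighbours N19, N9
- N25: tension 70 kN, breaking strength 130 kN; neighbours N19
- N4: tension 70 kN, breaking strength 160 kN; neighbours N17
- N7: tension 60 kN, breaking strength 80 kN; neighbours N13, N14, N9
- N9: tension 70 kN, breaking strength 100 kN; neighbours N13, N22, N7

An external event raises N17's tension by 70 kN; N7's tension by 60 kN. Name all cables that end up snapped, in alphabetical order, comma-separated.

Round 1 — N17 at 150 > 140; N7 at 120 > 80. N17, N7 snap.
  N17 sheds 150 kN to N4: 150 each.
    N4: 70+150 = 220 > 160
  N7 sheds 120 kN to N13, N14, N9: 40 each.
    N13: 110+40 = 150 > 130
    N14: 10+40 = 50 ≤ 60
    N9: 70+40 = 110 > 100
Round 2 — N13, N4, N9 snap.
  N13 sheds 150 kN: no online neighbours, lost.
  N4 sheds 220 kN: no online neighbours, lost.
  N9 sheds 110 kN to N22: 110 each.
    N22: 20+110 = 130 > 70
Round 3 — N22 snaps.
  N22 sheds 130 kN to N19: 130 each.
    N19: 20+130 = 150 > 110
Round 4 — N19 snaps.
  N19 sheds 150 kN to N25: 150 each.
    N25: 70+150 = 220 > 130
Round 5 — N25 snaps.
  N25 sheds 220 kN: no online neighbours, lost.
No further breaks.

N13, N17, N19, N22, N25, N4, N7, N9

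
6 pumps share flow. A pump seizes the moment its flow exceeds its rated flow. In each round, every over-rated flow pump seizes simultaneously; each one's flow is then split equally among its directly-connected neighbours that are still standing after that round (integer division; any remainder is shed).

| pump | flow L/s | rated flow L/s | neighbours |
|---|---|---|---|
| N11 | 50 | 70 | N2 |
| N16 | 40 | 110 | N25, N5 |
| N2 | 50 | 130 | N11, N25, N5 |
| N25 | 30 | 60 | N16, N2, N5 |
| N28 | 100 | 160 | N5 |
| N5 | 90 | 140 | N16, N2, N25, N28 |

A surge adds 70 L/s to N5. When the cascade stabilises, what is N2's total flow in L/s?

125

Round 1 — N5 at 160 > 140. N5 seizes.
  N5 sheds 160 L/s to N16, N2, N25, N28: 40 each.
    N16: 40+40 = 80 ≤ 110
    N2: 50+40 = 90 ≤ 130
    N25: 30+40 = 70 > 60
    N28: 100+40 = 140 ≤ 160
Round 2 — N25 seizes.
  N25 sheds 70 L/s to N16, N2: 35 each.
    N16: 80+35 = 115 > 110
    N2: 90+35 = 125 ≤ 130
Round 3 — N16 seizes.
  N16 sheds 115 L/s: no online neighbours, lost.
No further seizures.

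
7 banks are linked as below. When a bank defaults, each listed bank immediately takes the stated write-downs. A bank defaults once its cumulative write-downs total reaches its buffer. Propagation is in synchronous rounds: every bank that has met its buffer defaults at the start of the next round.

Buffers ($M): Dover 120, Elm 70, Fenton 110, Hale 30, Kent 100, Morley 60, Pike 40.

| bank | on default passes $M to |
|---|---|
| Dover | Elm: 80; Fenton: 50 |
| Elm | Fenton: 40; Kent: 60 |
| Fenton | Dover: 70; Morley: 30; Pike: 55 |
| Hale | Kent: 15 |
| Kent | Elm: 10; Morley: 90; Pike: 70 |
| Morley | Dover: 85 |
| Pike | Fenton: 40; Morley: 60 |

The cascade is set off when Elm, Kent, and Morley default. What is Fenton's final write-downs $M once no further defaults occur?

80

Round 1 — Elm, Kent, Morley default (initial).
  Dover: +85 → 85 < 120
  Fenton: +40 → 40 < 110
  Pike: +70 → 70 ≥ 40
Round 2 — Pike defaults.
  Fenton: +40 → 80 < 110
No further defaults.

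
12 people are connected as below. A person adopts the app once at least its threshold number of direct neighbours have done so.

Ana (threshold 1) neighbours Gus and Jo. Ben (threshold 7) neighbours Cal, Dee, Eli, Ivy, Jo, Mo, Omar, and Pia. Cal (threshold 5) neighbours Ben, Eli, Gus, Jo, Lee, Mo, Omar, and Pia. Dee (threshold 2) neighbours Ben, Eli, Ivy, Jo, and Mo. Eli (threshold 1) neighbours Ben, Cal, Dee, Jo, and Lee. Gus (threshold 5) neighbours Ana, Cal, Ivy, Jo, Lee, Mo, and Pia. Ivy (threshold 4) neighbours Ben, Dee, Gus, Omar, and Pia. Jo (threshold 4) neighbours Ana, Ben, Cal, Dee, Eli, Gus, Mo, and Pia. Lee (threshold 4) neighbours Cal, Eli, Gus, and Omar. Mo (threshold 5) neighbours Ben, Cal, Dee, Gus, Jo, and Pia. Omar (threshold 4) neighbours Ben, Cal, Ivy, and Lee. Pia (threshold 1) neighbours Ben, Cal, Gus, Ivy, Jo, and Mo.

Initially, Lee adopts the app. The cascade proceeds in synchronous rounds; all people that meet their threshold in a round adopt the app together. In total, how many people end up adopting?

2

Round 1 — Lee adopts the app (initial).
Round 2 — checking thresholds:
  Cal: 1 of 8 neighbours < 5, holds.
  Eli: 1 of 5 neighbours ≥ 1, adopts the app.
  Gus: 1 of 7 neighbours < 5, holds.
  Omar: 1 of 4 neighbours < 4, holds.
Round 3 — no new adoptions; cascade stops.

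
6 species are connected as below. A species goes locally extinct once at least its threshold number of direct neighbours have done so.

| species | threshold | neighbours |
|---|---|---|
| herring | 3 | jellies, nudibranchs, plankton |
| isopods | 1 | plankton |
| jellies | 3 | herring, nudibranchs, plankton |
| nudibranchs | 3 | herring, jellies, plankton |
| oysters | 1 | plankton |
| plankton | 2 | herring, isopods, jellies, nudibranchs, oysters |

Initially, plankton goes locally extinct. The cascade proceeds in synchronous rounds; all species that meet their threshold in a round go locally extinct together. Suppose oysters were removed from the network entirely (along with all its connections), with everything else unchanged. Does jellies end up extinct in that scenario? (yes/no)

With oysters removed:
Round 1 — plankton goes locally extinct (initial).
Round 2 — checking thresholds:
  herring: 1 of 3 neighbours < 3, not yet.
  isopods: 1 of 1 neighbours ≥ 1, goes locally extinct.
  jellies: 1 of 3 neighbours < 3, not yet.
  nudibranchs: 1 of 3 neighbours < 3, not yet.
Round 3 — no new extinctions; cascade stops.

no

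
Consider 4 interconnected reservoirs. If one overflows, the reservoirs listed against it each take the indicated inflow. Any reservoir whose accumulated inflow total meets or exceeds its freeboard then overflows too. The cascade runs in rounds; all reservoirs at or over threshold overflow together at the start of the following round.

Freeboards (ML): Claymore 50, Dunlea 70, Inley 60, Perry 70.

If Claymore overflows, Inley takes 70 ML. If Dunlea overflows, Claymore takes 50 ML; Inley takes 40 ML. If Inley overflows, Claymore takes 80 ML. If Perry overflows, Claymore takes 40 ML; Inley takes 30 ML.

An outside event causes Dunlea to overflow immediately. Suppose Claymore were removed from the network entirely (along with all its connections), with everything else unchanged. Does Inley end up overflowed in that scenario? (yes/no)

no

With Claymore removed:
Round 1 — Dunlea overflows (initial).
  Inley: +40 → 40 < 60
No further overflows.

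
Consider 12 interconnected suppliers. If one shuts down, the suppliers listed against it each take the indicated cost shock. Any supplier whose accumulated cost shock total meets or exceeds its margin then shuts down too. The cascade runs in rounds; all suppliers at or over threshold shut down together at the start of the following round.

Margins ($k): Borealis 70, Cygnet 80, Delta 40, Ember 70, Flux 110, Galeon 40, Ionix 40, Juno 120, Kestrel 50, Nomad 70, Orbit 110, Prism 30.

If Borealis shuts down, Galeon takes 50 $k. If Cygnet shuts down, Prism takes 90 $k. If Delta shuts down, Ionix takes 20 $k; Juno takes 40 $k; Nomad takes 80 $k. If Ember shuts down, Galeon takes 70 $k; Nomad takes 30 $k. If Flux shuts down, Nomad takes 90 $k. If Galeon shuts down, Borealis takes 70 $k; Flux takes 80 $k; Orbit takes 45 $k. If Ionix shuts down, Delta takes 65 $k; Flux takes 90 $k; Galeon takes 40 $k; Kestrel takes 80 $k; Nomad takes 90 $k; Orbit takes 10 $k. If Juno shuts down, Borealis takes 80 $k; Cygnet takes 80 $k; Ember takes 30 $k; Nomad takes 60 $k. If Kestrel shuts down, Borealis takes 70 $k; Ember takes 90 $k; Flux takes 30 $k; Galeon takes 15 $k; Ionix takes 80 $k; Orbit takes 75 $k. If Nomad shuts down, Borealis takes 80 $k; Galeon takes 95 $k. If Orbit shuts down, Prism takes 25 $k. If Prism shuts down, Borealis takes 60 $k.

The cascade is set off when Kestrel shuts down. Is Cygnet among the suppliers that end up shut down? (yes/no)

Round 1 — Kestrel shuts down (initial).
  Borealis: +70 → 70 ≥ 70
  Ember: +90 → 90 ≥ 70
  Flux: +30 → 30 < 110
  Galeon: +15 → 15 < 40
  Ionix: +80 → 80 ≥ 40
  Orbit: +75 → 75 < 110
Round 2 — Borealis, Ember, Ionix shut down.
  Delta: +65 → 65 ≥ 40
  Flux: +90 → 120 ≥ 110
  Galeon: +50+70+40 → 175 ≥ 40
  Nomad: +30+90 → 120 ≥ 70
  Orbit: +10 → 85 < 110
Round 3 — Delta, Flux, Galeon, Nomad shut down.
  Juno: +40 → 40 < 120
  Orbit: +45 → 130 ≥ 110
Round 4 — Orbit shuts down.
  Prism: +25 → 25 < 30
No further shutdowns.

no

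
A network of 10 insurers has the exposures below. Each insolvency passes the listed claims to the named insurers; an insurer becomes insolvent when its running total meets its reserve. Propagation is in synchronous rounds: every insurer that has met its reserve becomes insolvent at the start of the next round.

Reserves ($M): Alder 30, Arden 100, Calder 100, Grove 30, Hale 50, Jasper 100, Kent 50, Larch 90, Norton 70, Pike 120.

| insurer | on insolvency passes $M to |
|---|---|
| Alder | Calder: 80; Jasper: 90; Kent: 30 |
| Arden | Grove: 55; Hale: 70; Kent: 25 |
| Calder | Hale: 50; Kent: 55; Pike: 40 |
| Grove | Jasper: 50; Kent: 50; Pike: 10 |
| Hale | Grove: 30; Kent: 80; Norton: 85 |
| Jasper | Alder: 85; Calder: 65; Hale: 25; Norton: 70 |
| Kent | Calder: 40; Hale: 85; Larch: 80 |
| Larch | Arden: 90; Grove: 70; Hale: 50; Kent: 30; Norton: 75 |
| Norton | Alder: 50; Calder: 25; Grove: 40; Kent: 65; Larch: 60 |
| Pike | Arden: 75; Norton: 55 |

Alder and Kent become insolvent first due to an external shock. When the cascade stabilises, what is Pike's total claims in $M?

Round 1 — Alder, Kent become insolvent (initial).
  Calder: +80+40 → 120 ≥ 100
  Hale: +85 → 85 ≥ 50
  Jasper: +90 → 90 < 100
  Larch: +80 → 80 < 90
Round 2 — Calder, Hale become insolvent.
  Grove: +30 → 30 ≥ 30
  Norton: +85 → 85 ≥ 70
  Pike: +40 → 40 < 120
Round 3 — Grove, Norton become insolvent.
  Jasper: +50 → 140 ≥ 100
  Larch: +60 → 140 ≥ 90
  Pike: +10 → 50 < 120
Round 4 — Jasper, Larch become insolvent.
  Arden: +90 → 90 < 100
No further insolvencies.

50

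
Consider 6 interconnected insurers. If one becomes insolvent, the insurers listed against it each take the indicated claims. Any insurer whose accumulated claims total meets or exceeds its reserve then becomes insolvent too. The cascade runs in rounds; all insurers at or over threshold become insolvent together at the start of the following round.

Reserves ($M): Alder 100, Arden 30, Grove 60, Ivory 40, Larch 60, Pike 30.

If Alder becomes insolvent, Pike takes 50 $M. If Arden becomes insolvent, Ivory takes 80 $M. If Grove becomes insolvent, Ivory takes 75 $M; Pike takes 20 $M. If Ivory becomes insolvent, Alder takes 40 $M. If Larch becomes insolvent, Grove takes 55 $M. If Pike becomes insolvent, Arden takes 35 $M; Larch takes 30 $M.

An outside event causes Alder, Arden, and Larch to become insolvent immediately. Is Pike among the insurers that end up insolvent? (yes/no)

Round 1 — Alder, Arden, Larch become insolvent (initial).
  Grove: +55 → 55 < 60
  Ivory: +80 → 80 ≥ 40
  Pike: +50 → 50 ≥ 30
Round 2 — Ivory, Pike become insolvent.
No further insolvencies.

yes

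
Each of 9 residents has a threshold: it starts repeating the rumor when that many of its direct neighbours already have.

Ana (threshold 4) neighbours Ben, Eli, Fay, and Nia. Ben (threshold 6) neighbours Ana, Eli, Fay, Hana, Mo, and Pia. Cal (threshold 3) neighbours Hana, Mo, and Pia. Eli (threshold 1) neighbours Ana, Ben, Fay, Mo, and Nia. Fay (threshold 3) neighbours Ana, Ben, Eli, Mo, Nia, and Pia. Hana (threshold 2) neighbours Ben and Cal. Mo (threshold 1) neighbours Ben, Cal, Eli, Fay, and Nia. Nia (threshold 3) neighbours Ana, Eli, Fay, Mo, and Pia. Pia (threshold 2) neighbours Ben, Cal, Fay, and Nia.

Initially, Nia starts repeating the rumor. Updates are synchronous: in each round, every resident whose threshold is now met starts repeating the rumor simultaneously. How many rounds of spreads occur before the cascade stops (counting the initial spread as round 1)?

Round 1 — Nia starts repeating the rumor (initial).
Round 2 — checking thresholds:
  Ana: 1 of 4 neighbours < 4, below threshold.
  Eli: 1 of 5 neighbours ≥ 1, starts repeating the rumor.
  Fay: 1 of 6 neighbours < 3, below threshold.
  Mo: 1 of 5 neighbours ≥ 1, starts repeating the rumor.
  Pia: 1 of 4 neighbours < 2, below threshold.
Round 3 — checking thresholds:
  Ana: 2 of 4 neighbours < 4, below threshold.
  Ben: 2 of 6 neighbours < 6, below threshold.
  Cal: 1 of 3 neighbours < 3, below threshold.
  Fay: 3 of 6 neighbours ≥ 3, starts repeating the rumor.
  Pia: 1 of 4 neighbours < 2, below threshold.
Round 4 — checking thresholds:
  Ana: 3 of 4 neighbours < 4, below threshold.
  Ben: 3 of 6 neighbours < 6, below threshold.
  Cal: 1 of 3 neighbours < 3, below threshold.
  Pia: 2 of 4 neighbours ≥ 2, starts repeating the rumor.
Round 5 — no new spreads; cascade stops.

4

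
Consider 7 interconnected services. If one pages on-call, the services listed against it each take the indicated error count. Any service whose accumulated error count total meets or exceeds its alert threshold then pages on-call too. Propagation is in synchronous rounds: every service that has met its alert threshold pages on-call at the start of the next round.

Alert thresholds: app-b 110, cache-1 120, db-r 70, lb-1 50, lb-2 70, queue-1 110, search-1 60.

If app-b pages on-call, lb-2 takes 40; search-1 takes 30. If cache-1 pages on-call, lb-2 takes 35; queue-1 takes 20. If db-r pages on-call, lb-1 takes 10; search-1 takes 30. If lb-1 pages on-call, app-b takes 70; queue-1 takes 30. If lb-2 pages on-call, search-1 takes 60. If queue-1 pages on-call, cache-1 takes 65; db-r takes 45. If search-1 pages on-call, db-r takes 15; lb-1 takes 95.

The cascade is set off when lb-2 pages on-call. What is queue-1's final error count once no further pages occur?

Round 1 — lb-2 pages on-call (initial).
  search-1: +60 → 60 ≥ 60
Round 2 — search-1 pages on-call.
  db-r: +15 → 15 < 70
  lb-1: +95 → 95 ≥ 50
Round 3 — lb-1 pages on-call.
  app-b: +70 → 70 < 110
  queue-1: +30 → 30 < 110
No further pages.

30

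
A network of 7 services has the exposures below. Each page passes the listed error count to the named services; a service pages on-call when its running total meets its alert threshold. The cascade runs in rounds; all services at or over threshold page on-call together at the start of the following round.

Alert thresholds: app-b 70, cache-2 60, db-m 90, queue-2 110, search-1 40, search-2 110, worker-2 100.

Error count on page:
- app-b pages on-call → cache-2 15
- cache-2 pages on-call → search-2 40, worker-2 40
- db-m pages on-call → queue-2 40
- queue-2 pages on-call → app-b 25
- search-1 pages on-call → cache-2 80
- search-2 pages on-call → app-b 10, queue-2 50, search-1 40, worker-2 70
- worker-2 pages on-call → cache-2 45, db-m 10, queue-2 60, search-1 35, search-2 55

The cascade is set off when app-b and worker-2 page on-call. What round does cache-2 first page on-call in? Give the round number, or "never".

2

Round 1 — app-b, worker-2 page on-call (initial).
  cache-2: +15+45 → 60 ≥ 60
  db-m: +10 → 10 < 90
  queue-2: +60 → 60 < 110
  search-1: +35 → 35 < 40
  search-2: +55 → 55 < 110
Round 2 — cache-2 pages on-call.
  search-2: +40 → 95 < 110
No further pages.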